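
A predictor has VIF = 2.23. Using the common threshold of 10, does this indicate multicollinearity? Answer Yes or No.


Check: VIF = 2.23 vs threshold = 10.
Since 2.23 < 10, the answer is No.

No


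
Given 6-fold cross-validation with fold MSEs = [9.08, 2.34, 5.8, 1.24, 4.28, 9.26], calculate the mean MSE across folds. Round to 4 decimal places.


Total MSE across folds = 32.0000.
CV-MSE = 32.0000/6 = 5.3333.

5.3333


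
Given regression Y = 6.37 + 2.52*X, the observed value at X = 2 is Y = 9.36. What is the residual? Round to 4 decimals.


Predicted = 6.37 + 2.52 * 2 = 11.4100.
Residual = 9.36 - 11.4100 = -2.0500.

-2.0500


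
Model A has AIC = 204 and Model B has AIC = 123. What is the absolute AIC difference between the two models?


Compute |204 - 123| = 81.
Model B has the smaller AIC.

81


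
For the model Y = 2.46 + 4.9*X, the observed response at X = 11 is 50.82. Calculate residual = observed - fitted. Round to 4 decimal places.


Predicted = 2.46 + 4.9 * 11 = 56.3600.
Residual = 50.82 - 56.3600 = -5.5400.

-5.5400


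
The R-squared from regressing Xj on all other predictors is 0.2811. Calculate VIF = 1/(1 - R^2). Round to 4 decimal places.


Using VIF = 1/(1 - R^2_j):
1 - 0.2811 = 0.7189.
VIF = 1.3910.

1.3910


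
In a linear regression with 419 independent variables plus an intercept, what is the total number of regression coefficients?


Including the intercept, the model has 419 predictor coefficients + 1 intercept.
Total = 420.

420


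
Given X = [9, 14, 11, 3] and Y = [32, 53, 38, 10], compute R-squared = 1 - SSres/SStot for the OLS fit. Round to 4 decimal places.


Fit the OLS line: b0 = -2.1429, b1 = 3.8263.
SSres = 6.7954.
SStot = 954.7500.
R^2 = 1 - 6.7954/954.7500 = 0.9929.

0.9929


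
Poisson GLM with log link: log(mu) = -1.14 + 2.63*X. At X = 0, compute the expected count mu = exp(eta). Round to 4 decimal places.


Linear predictor: eta = -1.14 + (2.63)(0) = -1.1400.
Expected count: mu = exp(-1.1400) = 0.3198.

0.3198


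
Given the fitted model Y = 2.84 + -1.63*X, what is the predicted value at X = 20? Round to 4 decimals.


Plug X = 20 into Y = 2.84 + -1.63*X:
Y = 2.84 + -32.6000 = -29.7600.

-29.7600


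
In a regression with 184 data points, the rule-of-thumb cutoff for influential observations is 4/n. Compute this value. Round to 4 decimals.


The threshold is 4/n.
4/184 = 0.0217.

0.0217


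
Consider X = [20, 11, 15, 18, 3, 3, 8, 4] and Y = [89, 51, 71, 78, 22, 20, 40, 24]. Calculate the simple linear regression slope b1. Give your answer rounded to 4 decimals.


First compute the means: xbar = 10.2500, ybar = 49.3750.
Then S_xx = sum((xi - xbar)^2) = 327.5000.
S_xy = sum((xi - xbar)(yi - ybar)) = 1303.2500.
b1 = S_xy / S_xx = 1303.2500 / 327.5000 = 3.9794.

3.9794


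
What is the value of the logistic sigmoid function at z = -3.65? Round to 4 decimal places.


exp(3.6500) = 38.4747.
1 + exp(-z) = 39.4747.
sigmoid = 1/39.4747 = 0.0253.

0.0253


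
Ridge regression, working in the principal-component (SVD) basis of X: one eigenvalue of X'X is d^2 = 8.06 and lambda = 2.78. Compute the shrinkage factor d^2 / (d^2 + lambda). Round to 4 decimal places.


Denominator = d^2 + lambda = 8.06 + 2.78 = 10.8400.
Shrinkage = 8.06 / 10.8400 = 0.7435.

0.7435


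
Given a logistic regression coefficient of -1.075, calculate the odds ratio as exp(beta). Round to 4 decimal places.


Odds ratio = exp(beta) = exp(-1.075).
= 0.3413.

0.3413


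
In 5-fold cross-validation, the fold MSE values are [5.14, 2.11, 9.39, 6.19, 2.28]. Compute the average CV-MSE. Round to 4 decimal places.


Add all fold MSEs: 25.1100.
Divide by k = 5: 25.1100/5 = 5.0220.

5.0220


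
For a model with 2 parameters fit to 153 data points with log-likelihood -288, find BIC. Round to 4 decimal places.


ln(153) = 5.030438.
k * ln(n) = 2 * 5.030438 = 10.060876.
-2L = 576.
BIC = 10.060876 + 576 = 586.060876, which rounds to 586.0609.

586.0609


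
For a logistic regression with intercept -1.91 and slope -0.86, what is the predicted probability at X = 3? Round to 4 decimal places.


z = -1.91 + -0.86 * 3 = -4.4900.
Sigmoid: P = 1 / (1 + exp(4.4900)) = 0.0111.

0.0111


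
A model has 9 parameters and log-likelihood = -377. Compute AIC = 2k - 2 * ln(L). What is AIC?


Compute:
2k = 2*9 = 18.
-2*loglik = -2*(-377) = 754.
AIC = 18 + 754 = 772.

772


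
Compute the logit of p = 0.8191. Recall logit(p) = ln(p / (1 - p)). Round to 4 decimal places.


Compute the odds: 0.8191/0.1809 = 4.5279.
Take the natural log: ln(4.5279) = 1.5103.

1.5103


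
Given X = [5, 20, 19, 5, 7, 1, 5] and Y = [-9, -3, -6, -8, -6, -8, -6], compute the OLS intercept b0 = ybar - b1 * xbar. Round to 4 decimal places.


Compute b1 = 0.2031 from the OLS formula.
With xbar = 8.8571 and ybar = -6.5714, the intercept is:
b0 = -6.5714 - 0.2031 * 8.8571 = -8.3707.

-8.3707


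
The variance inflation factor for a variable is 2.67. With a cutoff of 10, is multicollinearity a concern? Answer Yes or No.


The threshold is 10.
VIF = 2.67 is < 10.
Multicollinearity indication: No.

No


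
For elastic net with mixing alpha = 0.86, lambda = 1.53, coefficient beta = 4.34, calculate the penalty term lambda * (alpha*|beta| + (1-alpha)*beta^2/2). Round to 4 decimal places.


Compute:
L1 = 0.86 * 4.34 = 3.7324.
L2 = 0.14 * 4.34^2 / 2 = 1.3185.
Penalty = 1.53 * (3.7324 + 1.3185) = 7.7279.

7.7279


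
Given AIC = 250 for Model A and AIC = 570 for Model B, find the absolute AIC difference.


|AIC_A - AIC_B| = |250 - 570| = 320.
Model A is preferred (lower AIC).

320


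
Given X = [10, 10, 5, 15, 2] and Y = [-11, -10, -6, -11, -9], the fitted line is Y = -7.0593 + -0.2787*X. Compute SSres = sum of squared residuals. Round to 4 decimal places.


Predicted values from Y = -7.0593 + -0.2787*X.
Residuals: [-1.1537, -0.1537, 2.4528, 0.2398, -1.3833].
SSres = 9.3419.

9.3419


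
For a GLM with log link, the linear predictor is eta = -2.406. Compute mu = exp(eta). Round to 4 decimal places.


The inverse log link gives:
mu = exp(-2.406) = 0.0902.

0.0902


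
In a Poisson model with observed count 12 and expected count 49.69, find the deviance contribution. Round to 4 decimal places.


y/mu = 12/49.69 = 0.241497 (approx.), and ln(12/49.69) = -1.420897.
y * ln(y/mu) = 12 * -1.420897 = -17.050764.
y - mu = -37.69.
D = 2 * (-17.050764 - -37.69) = 41.278472, which rounds to 41.2785.

41.2785


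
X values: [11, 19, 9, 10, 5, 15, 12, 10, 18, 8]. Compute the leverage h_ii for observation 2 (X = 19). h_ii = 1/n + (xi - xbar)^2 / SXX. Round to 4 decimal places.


n = 10, xbar = 11.7000.
SXX = sum((xi - xbar)^2) = 176.1000.
h = 1/10 + (19 - 11.7000)^2 / 176.1000 = 0.4026.

0.4026


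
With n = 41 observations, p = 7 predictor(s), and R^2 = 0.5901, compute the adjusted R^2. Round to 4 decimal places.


Adjusted R^2 = 1 - (1 - R^2) * (n-1)/(n-p-1).
(1 - R^2) = 0.4099.
(n-1)/(n-p-1) = 40/33.
(1 - R^2) * (n-1) = 0.4099 * 40 = 16.3960.
Divide by (n-p-1): 16.3960 / 33 = 0.4968.
Adj R^2 = 1 - 0.4968 = 0.5032.

0.5032


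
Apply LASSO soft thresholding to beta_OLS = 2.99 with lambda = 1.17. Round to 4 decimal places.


|beta_OLS| = 2.99.
lambda = 1.17.
Since |beta| > lambda, coefficient = sign(beta)*(|beta| - lambda) = 1.8200.
Result = 1.8200.

1.8200


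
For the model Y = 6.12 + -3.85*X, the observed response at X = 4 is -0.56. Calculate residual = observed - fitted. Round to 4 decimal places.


Predicted = 6.12 + -3.85 * 4 = -9.2800.
Residual = -0.56 - -9.2800 = 8.7200.

8.7200


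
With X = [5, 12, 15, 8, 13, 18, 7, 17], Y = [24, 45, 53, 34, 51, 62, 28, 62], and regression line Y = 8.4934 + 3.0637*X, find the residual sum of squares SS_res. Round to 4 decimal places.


For each point, residual = actual - predicted.
Residuals: [0.1881, -0.2578, -1.4489, 0.9970, 2.6785, -1.6400, -1.9393, 1.4237].
Sum of squared residuals = 18.8469.

18.8469


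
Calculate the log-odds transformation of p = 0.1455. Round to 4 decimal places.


Compute the odds: 0.1455/0.8545 = 0.1703.
Take the natural log: ln(0.1703) = -1.7703.

-1.7703


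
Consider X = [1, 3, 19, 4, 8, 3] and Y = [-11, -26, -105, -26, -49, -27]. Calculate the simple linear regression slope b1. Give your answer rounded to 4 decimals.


First compute the means: xbar = 6.3333, ybar = -40.6667.
Then S_xx = sum((xi - xbar)^2) = 219.3333.
S_xy = sum((xi - xbar)(yi - ybar)) = -1115.6667.
b1 = S_xy / S_xx = -1115.6667 / 219.3333 = -5.0866.

-5.0866


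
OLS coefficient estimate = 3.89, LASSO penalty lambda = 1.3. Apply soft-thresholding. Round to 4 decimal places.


|beta_OLS| = 3.89.
lambda = 1.3.
Since |beta| > lambda, coefficient = sign(beta)*(|beta| - lambda) = 2.5900.
Result = 2.5900.

2.5900


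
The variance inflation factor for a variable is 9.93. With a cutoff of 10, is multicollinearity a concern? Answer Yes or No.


The threshold is 10.
VIF = 9.93 is < 10.
Multicollinearity indication: No.

No


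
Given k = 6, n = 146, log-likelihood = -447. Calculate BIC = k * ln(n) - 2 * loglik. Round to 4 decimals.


Compute k*ln(n) = 6*ln(146) = 6*4.983607 = 29.901642.
Then -2*loglik = 894.
BIC = 29.901642 + 894 = 923.901642, which rounds to 923.9016.

923.9016


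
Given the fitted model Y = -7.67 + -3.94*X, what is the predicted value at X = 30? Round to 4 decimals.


Substitute X = 30 into the equation:
Y = -7.67 + -3.94 * 30 = -7.67 + -118.2000 = -125.8700.

-125.8700


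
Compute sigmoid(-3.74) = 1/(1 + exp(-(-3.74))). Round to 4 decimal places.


Compute exp(3.7400) = 42.0980.
Sigmoid = 1 / (1 + 42.0980) = 1 / 43.0980 = 0.0232.

0.0232


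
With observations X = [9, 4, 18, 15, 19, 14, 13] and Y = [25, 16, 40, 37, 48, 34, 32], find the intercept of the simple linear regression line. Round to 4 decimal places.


The slope is b1 = 1.9579.
Sample means are xbar = 13.1429 and ybar = 33.1429.
Intercept: b0 = 33.1429 - (1.9579)(13.1429) = 7.4105.

7.4105


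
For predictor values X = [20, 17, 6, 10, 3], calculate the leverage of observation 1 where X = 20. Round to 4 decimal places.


Compute xbar = 11.2000 with n = 5 observations.
SXX = 206.8000.
Leverage = 1/5 + (20 - 11.2000)^2/206.8000 = 0.5745.

0.5745


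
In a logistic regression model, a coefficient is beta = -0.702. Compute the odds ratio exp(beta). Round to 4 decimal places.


Odds ratio = exp(beta) = exp(-0.702).
= 0.4956.

0.4956


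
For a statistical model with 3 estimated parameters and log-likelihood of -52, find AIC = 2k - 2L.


AIC = 2k - 2*loglik = 2(3) - 2(-52).
= 6 + 104 = 110.

110


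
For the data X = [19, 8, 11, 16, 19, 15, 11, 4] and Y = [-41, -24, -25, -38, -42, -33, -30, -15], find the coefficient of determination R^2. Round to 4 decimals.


The fitted line is Y = -8.7297 + -1.7297*X.
SSres = 20.9730, SStot = 616.0000.
R^2 = 1 - SSres/SStot = 0.9660.

0.9660


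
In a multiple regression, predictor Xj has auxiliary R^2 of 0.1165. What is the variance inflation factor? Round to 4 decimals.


Using VIF = 1/(1 - R^2_j):
1 - 0.1165 = 0.8835.
VIF = 1.1319.

1.1319


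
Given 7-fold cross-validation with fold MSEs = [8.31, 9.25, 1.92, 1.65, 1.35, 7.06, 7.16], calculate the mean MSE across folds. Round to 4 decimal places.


Add all fold MSEs: 36.7000.
Divide by k = 7: 36.7000/7 = 5.2429.

5.2429


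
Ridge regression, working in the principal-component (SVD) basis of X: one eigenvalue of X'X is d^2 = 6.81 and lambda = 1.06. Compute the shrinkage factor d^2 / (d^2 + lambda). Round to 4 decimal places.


Compute the denominator: 6.81 + 1.06 = 7.8700.
Shrinkage factor = 6.81 / 7.8700 = 0.8653.

0.8653


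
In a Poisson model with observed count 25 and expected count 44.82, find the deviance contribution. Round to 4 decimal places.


Compute y*ln(y/mu) = 25*ln(25/44.82) = 25*-0.583779 = -14.594475.
y - mu = -19.82.
D = 2*(-14.594475 - (-19.82)) = 10.451050, which rounds to 10.4511.

10.4511


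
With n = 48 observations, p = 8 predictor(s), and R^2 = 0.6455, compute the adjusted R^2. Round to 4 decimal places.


Plug in: Adj R^2 = 1 - (1 - 0.6455) * 47/39.
= 1 - 0.3545 * 47/39
= 1 - 16.6615 / 39
= 1 - 0.4272 = 0.5728.

0.5728


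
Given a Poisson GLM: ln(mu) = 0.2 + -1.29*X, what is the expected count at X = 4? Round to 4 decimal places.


Compute eta = 0.2 + -1.29 * 4 = -4.9600.
Apply inverse link: mu = e^-4.9600 = 0.0070.

0.0070


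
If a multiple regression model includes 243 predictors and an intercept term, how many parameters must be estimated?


Including the intercept, the model has 243 predictor coefficients + 1 intercept.
Total = 244.

244


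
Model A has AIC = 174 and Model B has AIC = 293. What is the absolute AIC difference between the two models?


Compute |174 - 293| = 119.
Model A has the smaller AIC.

119


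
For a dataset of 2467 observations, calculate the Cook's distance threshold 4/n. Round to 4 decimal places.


Cook's distance cutoff = 4/n = 4/2467.
= 0.0016.

0.0016


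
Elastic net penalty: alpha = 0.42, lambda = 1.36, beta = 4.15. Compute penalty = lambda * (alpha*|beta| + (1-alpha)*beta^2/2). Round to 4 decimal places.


Compute:
L1 = 0.42 * 4.15 = 1.7430.
L2 = 0.58 * 4.15^2 / 2 = 4.9945.
Penalty = 1.36 * (1.7430 + 4.9945) = 9.1630.

9.1630


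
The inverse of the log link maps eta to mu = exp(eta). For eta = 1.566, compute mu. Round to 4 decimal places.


The inverse log link gives:
mu = exp(1.566) = 4.7875.

4.7875


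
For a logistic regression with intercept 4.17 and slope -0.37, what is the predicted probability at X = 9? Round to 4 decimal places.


Linear predictor: z = 4.17 + -0.37 * 9 = 0.8400.
P = 1/(1 + exp(-0.8400)) = 1/(1 + 0.4317) = 0.6985.

0.6985


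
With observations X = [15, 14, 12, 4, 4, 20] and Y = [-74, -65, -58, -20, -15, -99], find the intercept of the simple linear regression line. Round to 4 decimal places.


First find the slope: b1 = -5.0590.
Means: xbar = 11.5000, ybar = -55.1667.
b0 = ybar - b1 * xbar = -55.1667 - -5.0590 * 11.5000 = 3.0115.

3.0115


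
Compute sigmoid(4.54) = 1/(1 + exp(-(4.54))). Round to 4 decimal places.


exp(-4.5400) = 0.0107.
1 + exp(-z) = 1.0107.
sigmoid = 1/1.0107 = 0.9894.

0.9894


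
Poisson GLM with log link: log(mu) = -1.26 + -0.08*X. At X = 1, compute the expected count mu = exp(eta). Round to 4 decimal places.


eta = -1.26 + -0.08 * 1 = -1.3400.
mu = exp(-1.3400) = 0.2618.

0.2618


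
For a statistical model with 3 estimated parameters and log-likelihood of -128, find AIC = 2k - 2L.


Compute:
2k = 2*3 = 6.
-2*loglik = -2*(-128) = 256.
AIC = 6 + 256 = 262.

262


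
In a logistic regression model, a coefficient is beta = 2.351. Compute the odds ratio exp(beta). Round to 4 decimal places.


exp(2.351) = 10.4961.
So the odds ratio is 10.4961.

10.4961


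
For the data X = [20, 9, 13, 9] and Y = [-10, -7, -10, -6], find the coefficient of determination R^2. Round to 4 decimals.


After computing the OLS fit (b0=-4.1053, b1=-0.3251):
SSres = 4.2167, SStot = 12.7500.
R^2 = 1 - 4.2167/12.7500 = 0.6693.

0.6693


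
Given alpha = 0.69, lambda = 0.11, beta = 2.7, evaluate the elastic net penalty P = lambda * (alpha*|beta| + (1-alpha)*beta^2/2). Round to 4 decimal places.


alpha * |beta| = 0.69 * 2.7 = 1.8630.
(1-alpha) * beta^2/2 = 0.31 * 7.2900/2 = 1.1300.
Total = 0.11 * (1.8630 + 1.1300) = 0.3292.

0.3292


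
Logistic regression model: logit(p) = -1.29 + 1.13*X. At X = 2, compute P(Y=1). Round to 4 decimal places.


z = -1.29 + 1.13 * 2 = 0.9700.
Sigmoid: P = 1 / (1 + exp(-0.9700)) = 0.7251.

0.7251


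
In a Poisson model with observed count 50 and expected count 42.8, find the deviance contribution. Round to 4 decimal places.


First: ln(50/42.8) = 0.155485.
Then: 50 * 0.155485 = 7.774250.
y - mu = 50 - 42.8 = 7.2.
D = 2(7.774250 - 7.2) = 1.148500, which rounds to 1.1485.

1.1485


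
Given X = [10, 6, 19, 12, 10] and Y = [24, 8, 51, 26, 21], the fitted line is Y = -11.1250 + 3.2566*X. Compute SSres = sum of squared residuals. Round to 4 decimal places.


Compute predicted values, then residuals = yi - yhat_i.
Residuals: [2.5590, -0.4146, 0.2496, -1.9542, -0.4410].
SSres = sum(residual^2) = 10.7961.

10.7961


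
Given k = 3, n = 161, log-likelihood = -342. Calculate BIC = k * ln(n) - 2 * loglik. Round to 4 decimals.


k * ln(n) = 3 * ln(161) = 3 * 5.081404 = 15.244212.
-2 * loglik = -2 * (-342) = 684.
BIC = 15.244212 + 684 = 699.244212, which rounds to 699.2442.

699.2442


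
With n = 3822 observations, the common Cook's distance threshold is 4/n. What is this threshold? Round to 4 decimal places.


The threshold is 4/n.
4/3822 = 0.0010.

0.0010


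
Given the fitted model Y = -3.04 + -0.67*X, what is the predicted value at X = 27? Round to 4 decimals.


Substitute X = 27 into the equation:
Y = -3.04 + -0.67 * 27 = -3.04 + -18.0900 = -21.1300.

-21.1300


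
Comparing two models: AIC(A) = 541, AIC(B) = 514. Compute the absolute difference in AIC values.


Absolute difference = |541 - 514| = 27.
The model with lower AIC (B) is preferred.

27


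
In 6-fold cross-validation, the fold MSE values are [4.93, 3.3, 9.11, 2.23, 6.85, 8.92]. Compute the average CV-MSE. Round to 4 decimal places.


Sum of fold MSEs = 35.3400.
Average = 35.3400 / 6 = 5.8900.

5.8900


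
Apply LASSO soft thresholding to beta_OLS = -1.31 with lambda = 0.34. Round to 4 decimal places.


|beta_OLS| = 1.31.
lambda = 0.34.
Since |beta| > lambda, coefficient = sign(beta)*(|beta| - lambda) = -0.9700.
Result = -0.9700.

-0.9700


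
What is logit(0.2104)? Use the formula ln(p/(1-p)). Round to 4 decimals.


1 - p = 0.7896.
p/(1-p) = 0.2665.
logit = ln(0.2665) = -1.3225.

-1.3225


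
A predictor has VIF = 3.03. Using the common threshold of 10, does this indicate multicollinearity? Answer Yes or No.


Check: VIF = 3.03 vs threshold = 10.
Since 3.03 < 10, the answer is No.

No


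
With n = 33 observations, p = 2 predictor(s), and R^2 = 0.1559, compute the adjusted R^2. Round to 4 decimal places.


Adjusted R^2 = 1 - (1 - R^2) * (n-1)/(n-p-1).
(1 - R^2) = 0.8441.
(n-1)/(n-p-1) = 32/30.
(1 - R^2) * (n-1) = 0.8441 * 32 = 27.0112.
Divide by (n-p-1): 27.0112 / 30 = 0.9004.
Adj R^2 = 1 - 0.9004 = 0.0996.

0.0996


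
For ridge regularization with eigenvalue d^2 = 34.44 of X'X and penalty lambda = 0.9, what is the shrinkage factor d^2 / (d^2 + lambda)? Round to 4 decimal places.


Compute the denominator: 34.44 + 0.9 = 35.3400.
Shrinkage factor = 34.44 / 35.3400 = 0.9745.

0.9745


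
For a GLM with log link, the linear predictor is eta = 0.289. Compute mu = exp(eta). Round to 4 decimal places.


mu = exp(eta) = exp(0.289).
= 1.3351.

1.3351


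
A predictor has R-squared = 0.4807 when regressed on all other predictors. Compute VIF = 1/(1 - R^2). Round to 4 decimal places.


Using VIF = 1/(1 - R^2_j):
1 - 0.4807 = 0.5193.
VIF = 1.9257.

1.9257


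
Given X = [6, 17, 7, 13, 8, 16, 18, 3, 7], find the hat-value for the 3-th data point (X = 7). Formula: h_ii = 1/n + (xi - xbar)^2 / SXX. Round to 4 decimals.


Mean of X: xbar = 10.5556.
SXX = 242.2222.
For X = 7: h = 1/9 + (7 - 10.5556)^2/242.2222 = 0.1633.

0.1633


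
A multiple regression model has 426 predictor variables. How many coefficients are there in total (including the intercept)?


Total coefficients = number of predictors + 1 (for the intercept).
= 426 + 1 = 427.

427


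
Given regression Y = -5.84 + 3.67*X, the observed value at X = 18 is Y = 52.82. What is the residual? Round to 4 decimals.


Compute yhat = -5.84 + (3.67)(18) = 60.2200.
Residual = actual - predicted = 52.82 - 60.2200 = -7.4000.

-7.4000


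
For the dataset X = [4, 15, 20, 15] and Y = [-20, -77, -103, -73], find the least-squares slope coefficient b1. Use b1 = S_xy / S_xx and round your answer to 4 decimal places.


The sample means are xbar = 13.5000 and ybar = -68.2500.
Compute S_xx = 137.0000 and S_xy = -704.5000.
Slope b1 = S_xy / S_xx = -704.5000 / 137.0000 = -5.1423.

-5.1423


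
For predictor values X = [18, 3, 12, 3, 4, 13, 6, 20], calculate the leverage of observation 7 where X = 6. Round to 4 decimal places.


Compute xbar = 9.8750 with n = 8 observations.
SXX = 326.8750.
Leverage = 1/8 + (6 - 9.8750)^2/326.8750 = 0.1709.

0.1709


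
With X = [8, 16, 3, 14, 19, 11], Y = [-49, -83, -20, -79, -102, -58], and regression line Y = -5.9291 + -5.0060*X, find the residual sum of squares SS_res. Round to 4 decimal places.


For each point, residual = actual - predicted.
Residuals: [-3.0229, 3.0251, 0.9471, -2.9869, -0.9569, 2.9951].
Sum of squared residuals = 37.9940.

37.9940


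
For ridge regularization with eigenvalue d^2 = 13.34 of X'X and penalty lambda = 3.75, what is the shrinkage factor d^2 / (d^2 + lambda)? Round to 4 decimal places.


Compute the denominator: 13.34 + 3.75 = 17.0900.
Shrinkage factor = 13.34 / 17.0900 = 0.7806.

0.7806


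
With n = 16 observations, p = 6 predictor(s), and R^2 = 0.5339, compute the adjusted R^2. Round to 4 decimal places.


Plug in: Adj R^2 = 1 - (1 - 0.5339) * 15/9.
= 1 - 0.4661 * 15/9
= 1 - 6.9915 / 9
= 1 - 0.7768 = 0.2232.

0.2232


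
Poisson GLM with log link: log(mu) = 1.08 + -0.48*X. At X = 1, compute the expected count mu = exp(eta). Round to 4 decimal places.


eta = 1.08 + -0.48 * 1 = 0.6000.
mu = exp(0.6000) = 1.8221.

1.8221


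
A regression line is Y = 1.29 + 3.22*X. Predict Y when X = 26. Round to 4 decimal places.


Substitute X = 26 into the equation:
Y = 1.29 + 3.22 * 26 = 1.29 + 83.7200 = 85.0100.

85.0100


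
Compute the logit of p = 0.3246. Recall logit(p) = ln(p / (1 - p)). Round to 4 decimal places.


Compute the odds: 0.3246/0.6754 = 0.4806.
Take the natural log: ln(0.4806) = -0.7327.

-0.7327


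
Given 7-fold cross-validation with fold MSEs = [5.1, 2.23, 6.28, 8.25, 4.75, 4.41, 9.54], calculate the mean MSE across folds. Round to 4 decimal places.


Total MSE across folds = 40.5600.
CV-MSE = 40.5600/7 = 5.7943.

5.7943


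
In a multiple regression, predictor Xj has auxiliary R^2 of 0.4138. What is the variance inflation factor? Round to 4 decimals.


Denominator: 1 - 0.4138 = 0.5862.
VIF = 1 / 0.5862 = 1.7059.

1.7059


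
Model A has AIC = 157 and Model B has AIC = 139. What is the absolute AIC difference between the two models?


Compute |157 - 139| = 18.
Model B has the smaller AIC.

18


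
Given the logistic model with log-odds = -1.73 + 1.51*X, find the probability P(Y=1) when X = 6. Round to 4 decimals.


Compute z = -1.73 + (1.51)(6) = 7.3300.
exp(-z) = 0.0007.
P = 1/(1 + 0.0007) = 0.9993.

0.9993


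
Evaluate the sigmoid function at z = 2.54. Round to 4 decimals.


exp(-2.5400) = 0.0789.
1 + exp(-z) = 1.0789.
sigmoid = 1/1.0789 = 0.9269.

0.9269


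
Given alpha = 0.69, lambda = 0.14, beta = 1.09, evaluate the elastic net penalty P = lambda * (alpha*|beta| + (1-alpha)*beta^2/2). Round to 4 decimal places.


L1 component = 0.69 * |1.09| = 0.7521.
L2 component = 0.31 * 1.09^2 / 2 = 0.1842.
Penalty = 0.14 * (0.7521 + 0.1842) = 0.14 * 0.9363 = 0.1311.

0.1311


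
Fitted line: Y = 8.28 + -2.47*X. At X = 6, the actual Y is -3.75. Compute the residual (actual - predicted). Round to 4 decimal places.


Compute yhat = 8.28 + (-2.47)(6) = -6.5400.
Residual = actual - predicted = -3.75 - -6.5400 = 2.7900.

2.7900


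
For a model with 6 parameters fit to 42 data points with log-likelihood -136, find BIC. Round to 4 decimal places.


ln(42) = 3.737670.
k * ln(n) = 6 * 3.737670 = 22.426020.
-2L = 272.
BIC = 22.426020 + 272 = 294.426020, which rounds to 294.4260.

294.4260


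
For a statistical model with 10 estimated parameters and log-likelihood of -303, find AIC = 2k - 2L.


AIC = 2*10 - 2*(-303).
= 20 + 606 = 626.

626


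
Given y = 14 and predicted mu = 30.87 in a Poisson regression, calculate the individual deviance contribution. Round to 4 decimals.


y/mu = 14/30.87 = 0.453515 (approx.), and ln(14/30.87) = -0.790728.
y * ln(y/mu) = 14 * -0.790728 = -11.070192.
y - mu = -16.87.
D = 2 * (-11.070192 - -16.87) = 11.599616, which rounds to 11.5996.

11.5996


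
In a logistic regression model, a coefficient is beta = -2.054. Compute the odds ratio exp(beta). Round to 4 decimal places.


exp(-2.054) = 0.1282.
So the odds ratio is 0.1282.

0.1282


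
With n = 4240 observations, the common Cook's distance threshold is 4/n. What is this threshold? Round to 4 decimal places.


Using the rule of thumb:
Threshold = 4 / 4240 = 0.0009.

0.0009


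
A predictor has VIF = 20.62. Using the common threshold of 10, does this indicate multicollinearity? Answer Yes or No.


The threshold is 10.
VIF = 20.62 is >= 10.
Multicollinearity indication: Yes.

Yes


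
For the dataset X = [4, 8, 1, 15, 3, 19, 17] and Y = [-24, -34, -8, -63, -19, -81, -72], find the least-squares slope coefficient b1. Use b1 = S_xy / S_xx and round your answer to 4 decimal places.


The sample means are xbar = 9.5714 and ybar = -43.0000.
Compute S_xx = 323.7143 and S_xy = -1260.0000.
Slope b1 = S_xy / S_xx = -1260.0000 / 323.7143 = -3.8923.

-3.8923


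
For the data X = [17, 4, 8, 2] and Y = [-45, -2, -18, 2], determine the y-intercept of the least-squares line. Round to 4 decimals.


The slope is b1 = -3.1996.
Sample means are xbar = 7.7500 and ybar = -15.7500.
Intercept: b0 = -15.7500 - (-3.1996)(7.7500) = 9.0471.

9.0471


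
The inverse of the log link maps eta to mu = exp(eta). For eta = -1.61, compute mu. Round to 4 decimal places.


mu = exp(eta) = exp(-1.61).
= 0.1999.

0.1999


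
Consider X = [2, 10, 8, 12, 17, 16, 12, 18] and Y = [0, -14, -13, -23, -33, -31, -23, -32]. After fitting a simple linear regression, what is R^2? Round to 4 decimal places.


After computing the OLS fit (b0=4.3365, b1=-2.1441):
SSres = 21.7854, SStot = 926.8750.
R^2 = 1 - 21.7854/926.8750 = 0.9765.

0.9765


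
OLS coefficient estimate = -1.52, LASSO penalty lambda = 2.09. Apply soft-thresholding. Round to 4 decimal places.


Absolute value: |-1.52| = 1.52.
Compare to lambda = 2.09.
Since |beta| <= lambda, the coefficient is set to 0.

0.0000


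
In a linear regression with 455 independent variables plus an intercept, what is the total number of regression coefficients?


Each predictor gets one coefficient, plus one intercept.
Total parameters = 455 + 1 = 456.

456


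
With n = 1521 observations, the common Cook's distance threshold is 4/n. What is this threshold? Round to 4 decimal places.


The threshold is 4/n.
4/1521 = 0.0026.

0.0026


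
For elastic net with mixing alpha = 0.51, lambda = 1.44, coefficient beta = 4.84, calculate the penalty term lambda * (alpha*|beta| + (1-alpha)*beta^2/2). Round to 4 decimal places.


alpha * |beta| = 0.51 * 4.84 = 2.4684.
(1-alpha) * beta^2/2 = 0.49 * 23.4256/2 = 5.7393.
Total = 1.44 * (2.4684 + 5.7393) = 11.8190.

11.8190


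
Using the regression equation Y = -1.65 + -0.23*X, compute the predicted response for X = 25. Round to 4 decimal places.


Plug X = 25 into Y = -1.65 + -0.23*X:
Y = -1.65 + -5.7500 = -7.4000.

-7.4000


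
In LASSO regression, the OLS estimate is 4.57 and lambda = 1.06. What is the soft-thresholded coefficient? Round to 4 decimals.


Check: |4.57| = 4.57 vs lambda = 1.06.
Since |beta| > lambda, coefficient = sign(beta)*(|beta| - lambda) = 3.5100.
Soft-thresholded coefficient = 3.5100.

3.5100


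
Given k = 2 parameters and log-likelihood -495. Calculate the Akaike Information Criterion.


AIC = 2*2 - 2*(-495).
= 4 + 990 = 994.

994


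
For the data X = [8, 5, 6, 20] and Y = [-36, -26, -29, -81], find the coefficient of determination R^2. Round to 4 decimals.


After computing the OLS fit (b0=-6.9637, b1=-3.6960):
SSres = 0.6252, SStot = 1978.0000.
R^2 = 1 - 0.6252/1978.0000 = 0.9997.

0.9997


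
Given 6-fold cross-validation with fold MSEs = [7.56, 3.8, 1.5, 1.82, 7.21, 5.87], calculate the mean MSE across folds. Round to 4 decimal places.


Add all fold MSEs: 27.7600.
Divide by k = 6: 27.7600/6 = 4.6267.

4.6267


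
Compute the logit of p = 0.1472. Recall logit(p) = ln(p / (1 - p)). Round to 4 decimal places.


1 - p = 0.8528.
p/(1-p) = 0.1726.
logit = ln(0.1726) = -1.7567.

-1.7567


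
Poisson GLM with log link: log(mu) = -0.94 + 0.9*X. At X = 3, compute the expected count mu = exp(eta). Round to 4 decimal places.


Compute eta = -0.94 + 0.9 * 3 = 1.7600.
Apply inverse link: mu = e^1.7600 = 5.8124.

5.8124


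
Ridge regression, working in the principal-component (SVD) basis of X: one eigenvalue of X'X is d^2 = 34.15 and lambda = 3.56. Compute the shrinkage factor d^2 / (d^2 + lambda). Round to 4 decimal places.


Compute the denominator: 34.15 + 3.56 = 37.7100.
Shrinkage factor = 34.15 / 37.7100 = 0.9056.

0.9056


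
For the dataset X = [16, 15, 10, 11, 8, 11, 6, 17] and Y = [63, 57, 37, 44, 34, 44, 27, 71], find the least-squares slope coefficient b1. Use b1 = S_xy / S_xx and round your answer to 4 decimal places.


Calculate xbar = 11.7500, ybar = 47.1250.
S_xx = 107.5000, S_xy = 412.2500.
Using b1 = S_xy / S_xx = 412.2500 / 107.5000, we get b1 = 3.8349.

3.8349


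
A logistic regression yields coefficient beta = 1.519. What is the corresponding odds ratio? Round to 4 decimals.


Odds ratio = exp(beta) = exp(1.519).
= 4.5677.

4.5677


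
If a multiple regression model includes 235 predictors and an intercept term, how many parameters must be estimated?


Including the intercept, the model has 235 predictor coefficients + 1 intercept.
Total = 236.

236


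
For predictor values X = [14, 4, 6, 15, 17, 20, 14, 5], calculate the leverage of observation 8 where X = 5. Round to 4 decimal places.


n = 8, xbar = 11.8750.
SXX = sum((xi - xbar)^2) = 254.8750.
h = 1/8 + (5 - 11.8750)^2 / 254.8750 = 0.3104.

0.3104


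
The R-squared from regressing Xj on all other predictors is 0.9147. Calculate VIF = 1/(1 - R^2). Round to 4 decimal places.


Denominator: 1 - 0.9147 = 0.0853.
VIF = 1 / 0.0853 = 11.7233.

11.7233


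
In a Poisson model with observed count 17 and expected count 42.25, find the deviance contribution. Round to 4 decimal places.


First: ln(17/42.25) = -0.910391.
Then: 17 * -0.910391 = -15.476647.
y - mu = 17 - 42.25 = -25.25.
D = 2(-15.476647 - -25.25) = 19.546706, which rounds to 19.5467.

19.5467


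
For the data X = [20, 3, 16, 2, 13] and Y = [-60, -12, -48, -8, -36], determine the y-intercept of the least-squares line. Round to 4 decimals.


First find the slope: b1 = -2.8132.
Means: xbar = 10.8000, ybar = -32.8000.
b0 = ybar - b1 * xbar = -32.8000 - -2.8132 * 10.8000 = -2.4176.

-2.4176


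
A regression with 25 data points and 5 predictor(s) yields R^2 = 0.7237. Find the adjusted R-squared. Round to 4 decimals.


Adjusted R^2 = 1 - (1 - R^2) * (n-1)/(n-p-1).
(1 - R^2) = 0.2763.
(n-1)/(n-p-1) = 24/19.
(1 - R^2) * (n-1) = 0.2763 * 24 = 6.6312.
Divide by (n-p-1): 6.6312 / 19 = 0.3490.
Adj R^2 = 1 - 0.3490 = 0.6510.

0.6510


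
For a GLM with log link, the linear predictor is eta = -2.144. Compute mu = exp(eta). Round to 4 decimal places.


Apply the inverse link:
mu = e^-2.144 = 0.1172.

0.1172


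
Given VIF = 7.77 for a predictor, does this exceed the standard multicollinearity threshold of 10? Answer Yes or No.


Check: VIF = 7.77 vs threshold = 10.
Since 7.77 < 10, the answer is No.

No


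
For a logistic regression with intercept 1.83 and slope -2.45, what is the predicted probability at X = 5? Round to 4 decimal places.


z = 1.83 + -2.45 * 5 = -10.4200.
Sigmoid: P = 1 / (1 + exp(10.4200)) = 0.0000.

0.0000


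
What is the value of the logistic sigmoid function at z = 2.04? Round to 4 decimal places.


First, exp(-2.0400) = 0.1300.
Then sigma(z) = 1/(1 + 0.1300) = 0.8849.

0.8849


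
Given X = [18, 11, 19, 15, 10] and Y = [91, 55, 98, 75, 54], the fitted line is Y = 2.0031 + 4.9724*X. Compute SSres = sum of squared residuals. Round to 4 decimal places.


For each point, residual = actual - predicted.
Residuals: [-0.5063, -1.6995, 1.5213, -1.5891, 2.2729].
Sum of squared residuals = 13.1503.

13.1503


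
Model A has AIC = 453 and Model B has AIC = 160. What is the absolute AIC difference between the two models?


Compute |453 - 160| = 293.
Model B has the smaller AIC.

293


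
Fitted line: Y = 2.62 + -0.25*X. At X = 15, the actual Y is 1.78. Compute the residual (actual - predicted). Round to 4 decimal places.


Compute yhat = 2.62 + (-0.25)(15) = -1.1300.
Residual = actual - predicted = 1.78 - -1.1300 = 2.9100.

2.9100


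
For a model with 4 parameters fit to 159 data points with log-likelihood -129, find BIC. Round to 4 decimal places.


k * ln(n) = 4 * ln(159) = 4 * 5.068904 = 20.275616.
-2 * loglik = -2 * (-129) = 258.
BIC = 20.275616 + 258 = 278.275616, which rounds to 278.2756.

278.2756


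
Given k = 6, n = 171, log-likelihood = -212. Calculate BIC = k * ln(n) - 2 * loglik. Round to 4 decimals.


k * ln(n) = 6 * ln(171) = 6 * 5.141664 = 30.849984.
-2 * loglik = -2 * (-212) = 424.
BIC = 30.849984 + 424 = 454.849984, which rounds to 454.8500.

454.8500


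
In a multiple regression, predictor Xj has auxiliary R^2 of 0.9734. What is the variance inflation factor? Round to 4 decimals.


Denominator: 1 - 0.9734 = 0.0266.
VIF = 1 / 0.0266 = 37.5940.

37.5940


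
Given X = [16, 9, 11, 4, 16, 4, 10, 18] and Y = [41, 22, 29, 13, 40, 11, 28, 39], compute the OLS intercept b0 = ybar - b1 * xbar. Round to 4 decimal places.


Compute b1 = 2.1683 from the OLS formula.
With xbar = 11.0000 and ybar = 27.8750, the intercept is:
b0 = 27.8750 - 2.1683 * 11.0000 = 4.0235.

4.0235


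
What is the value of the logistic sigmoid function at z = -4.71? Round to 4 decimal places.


Compute exp(4.7100) = 111.0522.
Sigmoid = 1 / (1 + 111.0522) = 1 / 112.0522 = 0.0089.

0.0089


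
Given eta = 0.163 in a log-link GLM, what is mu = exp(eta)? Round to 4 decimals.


mu = exp(eta) = exp(0.163).
= 1.1770.

1.1770


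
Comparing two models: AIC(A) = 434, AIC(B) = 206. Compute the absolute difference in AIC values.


Compute |434 - 206| = 228.
Model B has the smaller AIC.

228


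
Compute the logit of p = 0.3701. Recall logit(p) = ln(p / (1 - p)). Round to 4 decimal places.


1 - p = 0.6299.
p/(1-p) = 0.5876.
logit = ln(0.5876) = -0.5318.

-0.5318


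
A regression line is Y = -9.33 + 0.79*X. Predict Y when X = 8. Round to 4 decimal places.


Plug X = 8 into Y = -9.33 + 0.79*X:
Y = -9.33 + 6.3200 = -3.0100.

-3.0100


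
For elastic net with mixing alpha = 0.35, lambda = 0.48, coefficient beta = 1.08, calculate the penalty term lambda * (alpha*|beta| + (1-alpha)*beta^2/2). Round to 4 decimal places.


alpha * |beta| = 0.35 * 1.08 = 0.3780.
(1-alpha) * beta^2/2 = 0.65 * 1.1664/2 = 0.3791.
Total = 0.48 * (0.3780 + 0.3791) = 0.3634.

0.3634


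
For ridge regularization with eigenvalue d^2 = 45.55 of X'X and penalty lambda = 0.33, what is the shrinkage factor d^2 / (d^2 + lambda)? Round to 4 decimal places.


Denominator = d^2 + lambda = 45.55 + 0.33 = 45.8800.
Shrinkage = 45.55 / 45.8800 = 0.9928.

0.9928


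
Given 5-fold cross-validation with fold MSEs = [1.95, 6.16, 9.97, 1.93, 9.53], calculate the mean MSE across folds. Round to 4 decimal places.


Total MSE across folds = 29.5400.
CV-MSE = 29.5400/5 = 5.9080.

5.9080


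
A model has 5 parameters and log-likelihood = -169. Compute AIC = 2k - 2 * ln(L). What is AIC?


AIC = 2k - 2*loglik = 2(5) - 2(-169).
= 10 + 338 = 348.

348


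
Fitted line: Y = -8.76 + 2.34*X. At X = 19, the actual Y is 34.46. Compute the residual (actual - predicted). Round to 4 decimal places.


Fitted value at X = 19 is yhat = -8.76 + 2.34*19 = 35.7000.
Residual = 34.46 - 35.7000 = -1.2400.

-1.2400


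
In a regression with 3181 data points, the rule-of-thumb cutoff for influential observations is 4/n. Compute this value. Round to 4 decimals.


Cook's distance cutoff = 4/n = 4/3181.
= 0.0013.

0.0013


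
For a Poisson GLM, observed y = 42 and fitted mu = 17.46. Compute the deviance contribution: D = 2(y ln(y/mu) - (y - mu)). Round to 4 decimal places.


Compute y*ln(y/mu) = 42*ln(42/17.46) = 42*0.877757 = 36.865794.
y - mu = 24.54.
D = 2*(36.865794 - (24.54)) = 24.651588, which rounds to 24.6516.

24.6516


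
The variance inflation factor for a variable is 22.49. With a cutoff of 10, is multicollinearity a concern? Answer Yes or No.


Check: VIF = 22.49 vs threshold = 10.
Since 22.49 >= 10, the answer is Yes.

Yes


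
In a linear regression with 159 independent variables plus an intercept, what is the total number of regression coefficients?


Total coefficients = number of predictors + 1 (for the intercept).
= 159 + 1 = 160.

160


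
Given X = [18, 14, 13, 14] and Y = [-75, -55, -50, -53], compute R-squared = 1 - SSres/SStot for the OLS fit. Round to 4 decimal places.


After computing the OLS fit (b0=17.0000, b1=-5.1017):
SSres = 2.8475, SStot = 386.7500.
R^2 = 1 - 2.8475/386.7500 = 0.9926.

0.9926


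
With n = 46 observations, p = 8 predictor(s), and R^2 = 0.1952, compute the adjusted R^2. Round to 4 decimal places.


Plug in: Adj R^2 = 1 - (1 - 0.1952) * 45/37.
= 1 - 0.8048 * 45/37
= 1 - 36.2160 / 37
= 1 - 0.9788 = 0.0212.

0.0212


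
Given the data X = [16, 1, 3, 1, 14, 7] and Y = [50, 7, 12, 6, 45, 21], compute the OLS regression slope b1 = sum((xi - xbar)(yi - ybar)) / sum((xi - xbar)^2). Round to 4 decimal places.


First compute the means: xbar = 7.0000, ybar = 23.5000.
Then S_xx = sum((xi - xbar)^2) = 218.0000.
S_xy = sum((xi - xbar)(yi - ybar)) = 639.0000.
b1 = S_xy / S_xx = 639.0000 / 218.0000 = 2.9312.

2.9312


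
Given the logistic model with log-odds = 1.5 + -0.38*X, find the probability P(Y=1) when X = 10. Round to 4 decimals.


Linear predictor: z = 1.5 + -0.38 * 10 = -2.3000.
P = 1/(1 + exp(2.3000)) = 1/(1 + 9.9742) = 0.0911.

0.0911


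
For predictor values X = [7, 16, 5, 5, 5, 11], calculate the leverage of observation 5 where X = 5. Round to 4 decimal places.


n = 6, xbar = 8.1667.
SXX = sum((xi - xbar)^2) = 100.8333.
h = 1/6 + (5 - 8.1667)^2 / 100.8333 = 0.2661.

0.2661


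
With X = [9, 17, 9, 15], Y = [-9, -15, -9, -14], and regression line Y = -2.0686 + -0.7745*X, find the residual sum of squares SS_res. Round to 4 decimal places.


Predicted values from Y = -2.0686 + -0.7745*X.
Residuals: [0.0391, 0.2351, 0.0391, -0.3139].
SSres = 0.1569.

0.1569


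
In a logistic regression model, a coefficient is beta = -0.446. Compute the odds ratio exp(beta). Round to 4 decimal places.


exp(-0.446) = 0.6402.
So the odds ratio is 0.6402.

0.6402


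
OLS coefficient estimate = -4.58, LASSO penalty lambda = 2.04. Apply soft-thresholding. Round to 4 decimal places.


|beta_OLS| = 4.58.
lambda = 2.04.
Since |beta| > lambda, coefficient = sign(beta)*(|beta| - lambda) = -2.5400.
Result = -2.5400.

-2.5400


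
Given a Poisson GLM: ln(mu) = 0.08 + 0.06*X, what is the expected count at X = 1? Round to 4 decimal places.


eta = 0.08 + 0.06 * 1 = 0.1400.
mu = exp(0.1400) = 1.1503.

1.1503


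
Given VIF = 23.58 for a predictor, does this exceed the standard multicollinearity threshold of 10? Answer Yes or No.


Check: VIF = 23.58 vs threshold = 10.
Since 23.58 >= 10, the answer is Yes.

Yes


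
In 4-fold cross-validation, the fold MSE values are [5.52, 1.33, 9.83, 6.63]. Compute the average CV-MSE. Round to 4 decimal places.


Total MSE across folds = 23.3100.
CV-MSE = 23.3100/4 = 5.8275.

5.8275


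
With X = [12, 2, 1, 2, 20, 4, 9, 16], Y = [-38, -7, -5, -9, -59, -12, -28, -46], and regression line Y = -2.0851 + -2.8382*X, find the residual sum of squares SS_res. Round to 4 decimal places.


Predicted values from Y = -2.0851 + -2.8382*X.
Residuals: [-1.8565, 0.7615, -0.0767, -1.2385, -0.1509, 1.4379, -0.3711, 1.4963].
SSres = 10.0332.

10.0332
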